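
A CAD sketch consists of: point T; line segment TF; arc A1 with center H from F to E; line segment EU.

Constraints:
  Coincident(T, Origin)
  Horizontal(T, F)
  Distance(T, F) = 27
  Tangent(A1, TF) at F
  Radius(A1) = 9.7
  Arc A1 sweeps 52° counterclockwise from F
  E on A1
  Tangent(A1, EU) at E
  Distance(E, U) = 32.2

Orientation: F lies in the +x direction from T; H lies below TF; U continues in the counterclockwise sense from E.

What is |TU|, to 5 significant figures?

29.106

T is at the origin; T and F share the same y with |TF| = 27.0 and F on the +x side, so F = (27.000, 0.0000). The tangent condition forces HF to be normal to TF, so H = F + (0, -9.7) = (27.000, -9.7000). On A1, F sits at bearing 90° from H; a 52° counterclockwise sweep puts E at bearing 142°, so E = H + 9.7·(cos 142°, sin 142°) = (19.356, -3.7281). Since A1 is tangent to EU there, HE ⟂ EU, so EU runs along (−sin 142°, cos 142°); with |EU| = 32.2, U = (-0.46800, -29.102). Then |TU| = |U − T| = 29.106.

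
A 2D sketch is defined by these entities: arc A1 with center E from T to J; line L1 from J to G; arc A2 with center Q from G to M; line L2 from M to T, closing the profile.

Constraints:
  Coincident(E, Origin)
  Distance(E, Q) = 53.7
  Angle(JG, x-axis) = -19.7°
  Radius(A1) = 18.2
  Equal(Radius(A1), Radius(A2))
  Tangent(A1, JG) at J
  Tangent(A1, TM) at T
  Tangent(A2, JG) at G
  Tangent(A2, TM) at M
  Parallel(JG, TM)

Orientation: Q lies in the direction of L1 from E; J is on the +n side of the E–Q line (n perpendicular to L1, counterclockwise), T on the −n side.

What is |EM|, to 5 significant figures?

56.700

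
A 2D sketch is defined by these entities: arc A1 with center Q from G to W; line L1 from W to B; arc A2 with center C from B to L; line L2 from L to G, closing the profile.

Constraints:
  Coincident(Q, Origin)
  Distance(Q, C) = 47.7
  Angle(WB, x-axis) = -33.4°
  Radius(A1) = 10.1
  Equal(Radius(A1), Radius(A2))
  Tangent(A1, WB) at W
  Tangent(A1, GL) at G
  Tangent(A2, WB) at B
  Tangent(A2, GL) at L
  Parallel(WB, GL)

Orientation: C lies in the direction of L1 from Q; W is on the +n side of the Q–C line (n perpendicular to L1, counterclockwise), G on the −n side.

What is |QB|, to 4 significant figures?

48.76

The slot axis is L1's direction at -33.4°, so u = (cos -33.4°, sin -33.4°) = (0.8348, -0.5505) and n = (−sin -33.4°, cos -33.4°) = (0.5505, 0.8348). Q is at the origin and C lies 47.7 along u from Q, so C = 47.7·u = (39.82, -26.26). Tangency of A1 to both parallel lines with radius 10.1 puts W and G at Q ± 10.1·n: W = (5.560, 8.432), G = (-5.560, -8.432). Equal radii place B and L the same way about C: B = C + 10.1·n = (45.38, -17.83), L = C − 10.1·n = (34.26, -34.69). Then |QB| = |B − Q| = 48.76.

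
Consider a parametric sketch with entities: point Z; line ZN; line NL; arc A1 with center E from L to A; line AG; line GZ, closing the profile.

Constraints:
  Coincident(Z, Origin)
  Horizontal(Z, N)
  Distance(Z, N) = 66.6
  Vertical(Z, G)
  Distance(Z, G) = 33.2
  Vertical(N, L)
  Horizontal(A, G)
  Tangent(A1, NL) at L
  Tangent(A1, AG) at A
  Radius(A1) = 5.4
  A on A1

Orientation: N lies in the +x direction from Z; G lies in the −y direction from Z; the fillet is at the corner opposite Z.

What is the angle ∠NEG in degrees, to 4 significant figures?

106.0°

ZG is vertical with |ZG| = 33.2 and G on the −y side, so G = (0.000, -33.20). The virtual corner opposite Z is at (66.60, -33.20). Since A1 is tangent to NL there, EL ⟂ NL and tangency of A1 to AG means the radius EA is perpendicular to AG, with radius 5.4, so the center E sits 5.4 in from both sides at E = (61.20, -27.80). Then cos ∠NEG = EN·EG / (|EN||EG|), giving 106.0°.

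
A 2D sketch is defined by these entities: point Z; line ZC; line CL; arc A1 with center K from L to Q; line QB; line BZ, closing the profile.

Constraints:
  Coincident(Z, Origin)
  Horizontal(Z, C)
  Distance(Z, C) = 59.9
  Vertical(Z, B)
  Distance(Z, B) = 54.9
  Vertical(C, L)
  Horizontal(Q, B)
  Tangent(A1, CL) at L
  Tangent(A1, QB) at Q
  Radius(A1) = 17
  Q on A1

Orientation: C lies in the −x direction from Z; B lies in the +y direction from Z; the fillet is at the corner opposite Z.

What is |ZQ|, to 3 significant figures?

69.7

Z is at the origin; ZC is horizontal with |ZC| = 59.9 and C on the −x side, so C = (-59.9, 0.00). ZB is vertical with |ZB| = 54.9 and B on the +y side, so B = (0.00, 54.9). The virtual corner opposite Z is at (-59.9, 54.9). A1 meets CL tangentially, so KL is at right angles to CL and the tangent condition forces KQ to be normal to QB, with radius 17.0, so the center K sits 17.0 in from both sides at K = (-42.9, 37.9). That places the tangent points at L = (-59.9, 37.9) on CL and Q = (-42.9, 54.9) on QB. Then |ZQ| = |Q − Z| = 69.7.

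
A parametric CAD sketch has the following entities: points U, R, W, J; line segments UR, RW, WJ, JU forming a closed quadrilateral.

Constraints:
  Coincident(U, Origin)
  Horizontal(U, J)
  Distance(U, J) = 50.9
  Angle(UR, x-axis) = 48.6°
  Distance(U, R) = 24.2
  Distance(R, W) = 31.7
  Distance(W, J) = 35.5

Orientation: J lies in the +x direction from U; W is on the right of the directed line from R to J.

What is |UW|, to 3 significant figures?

22.5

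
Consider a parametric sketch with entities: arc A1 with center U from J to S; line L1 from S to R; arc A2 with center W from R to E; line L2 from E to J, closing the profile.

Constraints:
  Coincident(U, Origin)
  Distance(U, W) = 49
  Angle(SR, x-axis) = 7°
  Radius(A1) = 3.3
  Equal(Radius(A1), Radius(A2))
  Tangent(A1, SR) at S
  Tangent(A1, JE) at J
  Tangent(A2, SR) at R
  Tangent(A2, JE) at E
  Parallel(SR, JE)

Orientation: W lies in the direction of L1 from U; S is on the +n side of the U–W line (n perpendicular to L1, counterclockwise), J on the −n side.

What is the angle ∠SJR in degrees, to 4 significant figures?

82.33°

The slot axis is L1's direction at 7.0°, so u = (cos 7.0°, sin 7.0°) = (0.9925, 0.1219) and n = (−sin 7.0°, cos 7.0°) = (-0.1219, 0.9925). U is at the origin and W lies 49.0 along u from U, so W = 49.0·u = (48.63, 5.972). Tangency of A1 to both parallel lines with radius 3.3 puts S and J at U ± 3.3·n: S = (-0.4022, 3.275), J = (0.4022, -3.275). Equal radii place R and E the same way about W: R = W + 3.3·n = (48.23, 9.247), E = W − 3.3·n = (49.04, 2.696). Then cos ∠SJR = JS·JR / (|JS||JR|), giving 82.33°.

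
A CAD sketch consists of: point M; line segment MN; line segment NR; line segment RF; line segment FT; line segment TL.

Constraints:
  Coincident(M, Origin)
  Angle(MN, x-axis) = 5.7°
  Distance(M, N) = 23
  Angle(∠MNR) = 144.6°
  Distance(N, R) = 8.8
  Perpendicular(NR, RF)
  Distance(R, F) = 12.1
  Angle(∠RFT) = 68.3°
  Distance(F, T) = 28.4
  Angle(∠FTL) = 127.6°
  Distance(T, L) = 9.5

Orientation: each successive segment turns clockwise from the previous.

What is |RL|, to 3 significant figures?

30.0

M is at the origin; MN runs at 5.7° with length 23.0, so N = (22.9, 2.28). ∠MNR = 144.6° gives NR at -29.7° from the x-axis; with |NR| = 8.8, R = (30.5, -2.08). NR ⟂ RF, so RF runs at -120°; with |RF| = 12.1, F = (24.5, -12.6). ∠RFT = 68.3° gives FT at 129° from the x-axis; with |FT| = 28.4, T = (6.82, 9.61). ∠FTL = 127.6° gives TL at 76.2° from the x-axis; with |TL| = 9.5, L = (9.08, 18.8). Then |RL| = |L − R| = 30.0.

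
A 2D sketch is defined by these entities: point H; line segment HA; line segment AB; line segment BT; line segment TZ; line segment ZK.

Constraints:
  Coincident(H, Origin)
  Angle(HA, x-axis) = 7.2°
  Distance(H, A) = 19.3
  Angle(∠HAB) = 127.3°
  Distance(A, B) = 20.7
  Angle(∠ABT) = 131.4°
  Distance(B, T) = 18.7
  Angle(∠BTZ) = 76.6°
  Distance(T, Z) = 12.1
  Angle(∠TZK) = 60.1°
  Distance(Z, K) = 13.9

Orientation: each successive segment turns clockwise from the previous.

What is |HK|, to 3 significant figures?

35.8

H is at the origin; HA runs at 7.2° with length 19.3, so A = (19.1, 2.42). ∠HAB = 127.3° gives AB at -45.5° from the x-axis; with |AB| = 20.7, B = (33.7, -12.3). ∠ABT = 131.4° gives BT at -94.1° from the x-axis; with |BT| = 18.7, T = (32.3, -31.0). ∠BTZ = 76.6° gives TZ at 162° from the x-axis; with |TZ| = 12.1, Z = (20.8, -27.4). ∠TZK = 60.1° gives ZK at 42.6° from the x-axis; with |ZK| = 13.9, K = (31.0, -18.0). Then |HK| = |K − H| = 35.8.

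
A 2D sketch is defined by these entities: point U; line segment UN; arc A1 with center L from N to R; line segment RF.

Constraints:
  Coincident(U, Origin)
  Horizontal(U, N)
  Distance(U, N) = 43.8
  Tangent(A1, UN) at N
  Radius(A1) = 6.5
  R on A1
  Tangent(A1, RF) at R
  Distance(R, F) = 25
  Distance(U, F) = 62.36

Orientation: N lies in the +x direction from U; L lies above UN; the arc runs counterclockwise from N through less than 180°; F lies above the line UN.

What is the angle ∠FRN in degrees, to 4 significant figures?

140.2°

Checks: |LN| = 6.500 ✓; |LR| = 6.500 ✓; ∠(LR, RF) = 90.00° ✓; |RF| = 25.00 ✓; |UF| = 62.36 ✓.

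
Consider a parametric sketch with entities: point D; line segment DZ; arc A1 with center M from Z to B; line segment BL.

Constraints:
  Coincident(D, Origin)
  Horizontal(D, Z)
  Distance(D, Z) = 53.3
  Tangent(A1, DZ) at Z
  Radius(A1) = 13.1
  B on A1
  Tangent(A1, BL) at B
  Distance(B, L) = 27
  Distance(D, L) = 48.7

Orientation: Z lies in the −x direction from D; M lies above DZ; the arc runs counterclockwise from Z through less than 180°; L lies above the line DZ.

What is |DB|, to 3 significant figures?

41.8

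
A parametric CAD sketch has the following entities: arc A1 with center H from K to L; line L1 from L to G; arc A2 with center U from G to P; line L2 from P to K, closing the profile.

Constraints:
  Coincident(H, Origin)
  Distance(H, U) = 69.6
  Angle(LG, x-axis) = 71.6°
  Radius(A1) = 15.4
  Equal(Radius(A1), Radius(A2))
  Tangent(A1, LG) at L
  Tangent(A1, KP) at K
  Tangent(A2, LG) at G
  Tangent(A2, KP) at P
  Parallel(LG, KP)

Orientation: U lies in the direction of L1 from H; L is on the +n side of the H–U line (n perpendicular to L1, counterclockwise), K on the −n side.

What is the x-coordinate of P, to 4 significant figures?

36.58

The slot axis is L1's direction at 71.6°, so u = (cos 71.6°, sin 71.6°) = (0.3156, 0.9489) and n = (−sin 71.6°, cos 71.6°) = (-0.9489, 0.3156). H is at the origin and U lies 69.6 along u from H, so U = 69.6·u = (21.97, 66.04). Tangency of A1 to both parallel lines with radius 15.4 puts L and K at H ± 15.4·n: L = (-14.61, 4.861), K = (14.61, -4.861). Equal radii place G and P the same way about U: G = U + 15.4·n = (7.356, 70.90), P = U − 15.4·n = (36.58, 61.18). So P.x = 36.58.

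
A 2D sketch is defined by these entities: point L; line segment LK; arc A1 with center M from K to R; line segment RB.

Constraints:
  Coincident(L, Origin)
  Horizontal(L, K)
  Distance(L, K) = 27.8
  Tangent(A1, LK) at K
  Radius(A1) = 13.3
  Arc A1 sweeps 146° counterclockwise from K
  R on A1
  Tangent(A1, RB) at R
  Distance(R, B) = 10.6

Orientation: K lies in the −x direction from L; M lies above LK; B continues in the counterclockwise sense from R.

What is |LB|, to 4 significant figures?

42.01

L is at the origin; L and K share the same y with |LK| = 27.8 and K on the −x side, so K = (-27.80, 0.000). Tangency of A1 to LK means the radius MK is perpendicular to LK, so M = K + (0, 13.3) = (-27.80, 13.30). On A1, K sits at bearing -90° from M; a 146° counterclockwise sweep puts R at bearing 56°, so R = M + 13.3·(cos 56°, sin 56°) = (-20.36, 24.33). Tangency of A1 to RB means the radius MR is perpendicular to RB, so RB runs along (−sin 56°, cos 56°); with |RB| = 10.6, B = (-29.15, 30.25). Then |LB| = |B − L| = 42.01.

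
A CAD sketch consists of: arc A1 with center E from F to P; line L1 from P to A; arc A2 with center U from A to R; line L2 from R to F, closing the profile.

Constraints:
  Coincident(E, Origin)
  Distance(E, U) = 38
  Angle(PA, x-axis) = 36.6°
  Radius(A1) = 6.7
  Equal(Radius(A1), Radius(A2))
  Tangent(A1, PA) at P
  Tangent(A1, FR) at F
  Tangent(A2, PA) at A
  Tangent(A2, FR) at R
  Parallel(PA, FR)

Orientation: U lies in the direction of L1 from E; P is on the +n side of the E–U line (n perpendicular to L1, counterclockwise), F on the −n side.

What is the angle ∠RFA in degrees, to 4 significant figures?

19.42°

The slot axis is L1's direction at 36.6°, so u = (cos 36.6°, sin 36.6°) = (0.8028, 0.5962) and n = (−sin 36.6°, cos 36.6°) = (-0.5962, 0.8028). E is at the origin and U lies 38.0 along u from E, so U = 38.0·u = (30.51, 22.66). Tangency of A1 to both parallel lines with radius 6.7 puts P and F at E ± 6.7·n: P = (-3.995, 5.379), F = (3.995, -5.379). Equal radii place A and R the same way about U: A = U + 6.7·n = (26.51, 28.04), R = U − 6.7·n = (34.50, 17.28). Then cos ∠RFA = FR·FA / (|FR||FA|), giving 19.42°.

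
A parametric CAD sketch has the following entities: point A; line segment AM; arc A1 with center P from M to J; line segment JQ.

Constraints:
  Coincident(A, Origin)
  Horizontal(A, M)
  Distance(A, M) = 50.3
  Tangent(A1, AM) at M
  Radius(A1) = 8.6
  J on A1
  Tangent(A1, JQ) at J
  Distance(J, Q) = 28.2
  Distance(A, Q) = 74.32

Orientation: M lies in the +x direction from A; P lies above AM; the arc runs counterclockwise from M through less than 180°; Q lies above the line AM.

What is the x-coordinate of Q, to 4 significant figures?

66.46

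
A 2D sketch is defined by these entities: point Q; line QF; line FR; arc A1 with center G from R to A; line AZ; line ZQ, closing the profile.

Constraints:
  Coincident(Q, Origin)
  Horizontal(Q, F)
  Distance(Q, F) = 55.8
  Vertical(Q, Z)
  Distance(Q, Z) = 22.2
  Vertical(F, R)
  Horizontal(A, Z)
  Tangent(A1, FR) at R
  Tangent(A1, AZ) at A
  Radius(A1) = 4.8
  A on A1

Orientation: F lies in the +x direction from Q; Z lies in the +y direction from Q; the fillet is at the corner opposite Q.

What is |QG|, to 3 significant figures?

53.9

Q is at the origin; QF is horizontal with |QF| = 55.8 and F on the +x side, so F = (55.8, 0.00). Q and Z share the same x with |QZ| = 22.2 and Z on the +y side, so Z = (0.00, 22.2). The virtual corner opposite Q is at (55.8, 22.2). A1 meets FR tangentially, so GR is at right angles to FR and A1 meets AZ tangentially, so GA is at right angles to AZ, with radius 4.8, so the center G sits 4.8 in from both sides at G = (51.0, 17.4). Then |QG| = |G − Q| = 53.9.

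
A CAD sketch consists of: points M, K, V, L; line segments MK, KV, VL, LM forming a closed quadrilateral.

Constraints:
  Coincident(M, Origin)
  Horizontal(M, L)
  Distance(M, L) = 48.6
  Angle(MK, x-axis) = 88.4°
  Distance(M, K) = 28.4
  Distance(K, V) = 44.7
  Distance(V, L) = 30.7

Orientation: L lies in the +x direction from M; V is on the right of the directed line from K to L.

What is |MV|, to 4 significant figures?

23.48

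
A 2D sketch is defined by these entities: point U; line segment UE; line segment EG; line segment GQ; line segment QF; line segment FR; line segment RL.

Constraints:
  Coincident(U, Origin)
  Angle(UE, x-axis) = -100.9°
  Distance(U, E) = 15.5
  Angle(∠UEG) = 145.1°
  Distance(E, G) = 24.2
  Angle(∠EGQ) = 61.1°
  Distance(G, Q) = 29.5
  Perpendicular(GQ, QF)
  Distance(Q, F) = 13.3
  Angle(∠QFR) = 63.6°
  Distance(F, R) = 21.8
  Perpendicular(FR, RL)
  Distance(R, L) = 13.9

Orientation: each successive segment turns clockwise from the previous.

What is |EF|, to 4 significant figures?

19.47

U is at the origin; UE runs at -100.9° with length 15.5, so E = (-2.931, -15.22). ∠UEG = 145.1° gives EG at -135.8° from the x-axis; with |EG| = 24.2, G = (-20.28, -32.09). ∠EGQ = 61.1° gives GQ at 105.3° from the x-axis; with |GQ| = 29.5, Q = (-28.06, -3.637). The perpendicularity gives QF at right angles to GQ, so QF runs at 15.30°; with |QF| = 13.3, F = (-15.24, -0.1278). Then |EF| = |F − E| = 19.47.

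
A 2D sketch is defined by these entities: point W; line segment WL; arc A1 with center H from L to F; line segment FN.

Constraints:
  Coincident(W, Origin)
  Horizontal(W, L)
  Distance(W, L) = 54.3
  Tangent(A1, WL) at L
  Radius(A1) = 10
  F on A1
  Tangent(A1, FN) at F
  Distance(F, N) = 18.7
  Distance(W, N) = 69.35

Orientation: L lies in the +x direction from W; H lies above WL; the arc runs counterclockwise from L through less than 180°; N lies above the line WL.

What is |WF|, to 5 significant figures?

65.168

W is at the origin; W and L share the same y with |WL| = 54.3 and L on the +x side, so L = (54.300, 0.0000). A1 meets WL tangentially, so HL is at right angles to WL, so H = L + (0, 10) = (54.300, 10.000). Since HF ⟂ FN (tangency), |HN| = √(10.0² + 18.7²) = 21.206 regardless of where F sits on A1. So N lies on both circle(W, 69.35) and circle(H, 21.206); the above-WL intersection is N = (62.796, 29.430). F is the foot of the tangent from N: F = (64.269, 10.788).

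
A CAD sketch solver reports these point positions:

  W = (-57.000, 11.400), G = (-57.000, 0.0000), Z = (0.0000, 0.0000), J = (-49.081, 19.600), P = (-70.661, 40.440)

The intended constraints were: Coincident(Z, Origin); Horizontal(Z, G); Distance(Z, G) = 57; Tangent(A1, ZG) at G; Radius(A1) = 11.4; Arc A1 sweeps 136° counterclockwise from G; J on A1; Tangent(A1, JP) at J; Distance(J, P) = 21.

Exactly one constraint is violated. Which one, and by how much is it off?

Distance(J, P) = 21 — off by 9.00.

Z = (0.00, 0.00) ✓; Z.y = 0.00, G.y = 0.00 ✓; |ZG| = 57.00 ✓; ∠(WG, GZ) = 90.00° ✓; |WG| = 11.40 ✓; bearing(W→J) − bearing(W→G) = 136.0° ✓; |WJ| = 11.40 ✓; ∠(WJ, JP) = 90.00° ✓; |JP| = 30.00 ✗.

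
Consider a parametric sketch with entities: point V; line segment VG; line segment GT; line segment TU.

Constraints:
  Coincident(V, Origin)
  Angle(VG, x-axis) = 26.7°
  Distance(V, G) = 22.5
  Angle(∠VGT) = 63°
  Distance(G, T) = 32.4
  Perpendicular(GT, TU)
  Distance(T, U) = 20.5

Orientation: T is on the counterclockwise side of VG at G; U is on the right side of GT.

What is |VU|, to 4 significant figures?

46.22

V is at the origin; VG runs at 26.7° with length 22.5, so G = 22.5·(cos 26.7°, sin 26.7°) = (20.10, 10.11). ∠VGT = 63.0°, so GT runs at 26.7° + (180° − 63.0°) = 143.7° from the x-axis; with |GT| = 32.4, T = G + 32.4·(cos 143.7°, sin 143.7°) = (-6.011, 29.29). The perpendicularity gives TU at right angles to GT; with |TU| = 20.5 on the right of GT, U = T + 20.5·(0.5920, 0.8059) = (6.125, 45.81). Then |VU| = |U − V| = 46.22.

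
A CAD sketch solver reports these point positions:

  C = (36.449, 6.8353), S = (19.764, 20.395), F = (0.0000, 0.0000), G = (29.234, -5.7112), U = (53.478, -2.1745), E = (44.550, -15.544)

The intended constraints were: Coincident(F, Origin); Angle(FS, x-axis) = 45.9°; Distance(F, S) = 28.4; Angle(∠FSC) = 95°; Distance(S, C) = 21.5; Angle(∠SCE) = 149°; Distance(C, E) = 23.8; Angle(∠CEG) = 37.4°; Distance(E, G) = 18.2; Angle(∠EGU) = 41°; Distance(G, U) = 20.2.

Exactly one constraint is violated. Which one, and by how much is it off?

Distance(G, U) = 20.2 — off by 4.30.

F = (0.00, 0.00) ✓; FS at 45.90° ✓; |FS| = 28.40 ✓; ∠FSC = 95.00° ✓; |SC| = 21.50 ✓; ∠SCE = 149.0° ✓; |CE| = 23.80 ✓; ∠CEG = 37.40° ✓; |EG| = 18.20 ✓; ∠EGU = 41.00° ✓; |GU| = 24.50 ✗.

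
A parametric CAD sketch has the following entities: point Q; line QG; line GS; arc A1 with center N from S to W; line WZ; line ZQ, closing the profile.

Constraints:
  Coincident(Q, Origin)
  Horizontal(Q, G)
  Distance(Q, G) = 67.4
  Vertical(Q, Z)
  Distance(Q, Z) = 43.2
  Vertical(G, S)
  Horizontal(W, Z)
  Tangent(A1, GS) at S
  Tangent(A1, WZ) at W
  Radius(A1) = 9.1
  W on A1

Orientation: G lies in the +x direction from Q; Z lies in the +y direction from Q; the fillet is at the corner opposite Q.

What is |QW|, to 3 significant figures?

72.6

Q is at the origin; QG is horizontal with |QG| = 67.4 and G on the +x side, so G = (67.4, 0.00). QZ is vertical with |QZ| = 43.2 and Z on the +y side, so Z = (0.00, 43.2). The virtual corner opposite Q is at (67.4, 43.2). A1 meets GS tangentially, so NS is at right angles to GS and A1 meets WZ tangentially, so NW is at right angles to WZ, with radius 9.1, so the center N sits 9.1 in from both sides at N = (58.3, 34.1). That places the tangent points at S = (67.4, 34.1) on GS and W = (58.3, 43.2) on WZ. Then |QW| = |W − Q| = 72.6.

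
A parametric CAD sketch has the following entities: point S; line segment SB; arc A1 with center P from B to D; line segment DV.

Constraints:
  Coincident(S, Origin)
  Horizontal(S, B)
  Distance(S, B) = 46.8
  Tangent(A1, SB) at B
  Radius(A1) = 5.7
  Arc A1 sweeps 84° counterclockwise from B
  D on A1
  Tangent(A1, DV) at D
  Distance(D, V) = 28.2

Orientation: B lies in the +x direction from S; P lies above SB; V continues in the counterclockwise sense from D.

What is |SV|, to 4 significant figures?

64.57

On A1, B sits at bearing -90° from P; an 84° counterclockwise sweep puts D at bearing -6°, so D = P + 5.7·(cos -6°, sin -6°) = (52.47, 5.104). Since A1 is tangent to DV there, PD ⟂ DV, so DV runs along (−sin -6°, cos -6°); with |DV| = 28.2, V = (55.42, 33.15). Then |SV| = |V − S| = 64.57.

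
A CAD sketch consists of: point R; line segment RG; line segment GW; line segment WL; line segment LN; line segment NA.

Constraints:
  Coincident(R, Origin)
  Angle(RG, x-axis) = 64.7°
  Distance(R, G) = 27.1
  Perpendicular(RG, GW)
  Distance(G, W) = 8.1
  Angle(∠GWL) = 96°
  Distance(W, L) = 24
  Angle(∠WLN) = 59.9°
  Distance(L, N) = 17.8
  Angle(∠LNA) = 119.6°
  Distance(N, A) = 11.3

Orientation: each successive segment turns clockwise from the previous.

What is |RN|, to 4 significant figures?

11.92

R is at the origin; RG runs at 64.7° with length 27.1, so G = (11.58, 24.50). The perpendicularity gives GW at right angles to RG, so GW runs at -25.30°; with |GW| = 8.1, W = (18.90, 21.04). ∠GWL = 96.0° gives WL at -109.3° from the x-axis; with |WL| = 24.0, L = (10.97, -1.612). ∠WLN = 59.9° gives LN at 130.6° from the x-axis; with |LN| = 17.8, N = (-0.6117, 11.90). Then |RN| = |N − R| = 11.92.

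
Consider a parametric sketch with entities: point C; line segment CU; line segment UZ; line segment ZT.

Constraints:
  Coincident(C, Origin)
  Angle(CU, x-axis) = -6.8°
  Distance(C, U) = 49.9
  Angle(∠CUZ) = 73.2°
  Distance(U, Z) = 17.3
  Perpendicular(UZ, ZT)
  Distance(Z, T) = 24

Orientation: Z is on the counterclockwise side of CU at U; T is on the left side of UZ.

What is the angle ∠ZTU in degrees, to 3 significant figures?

35.8°

C is at the origin; CU runs at -6.8° with length 49.9, so U = 49.9·(cos -6.8°, sin -6.8°) = (49.5, -5.91). ∠CUZ = 73.2°, so UZ runs at -6.8° + (180° − 73.2°) = 100° from the x-axis; with |UZ| = 17.3, Z = U + 17.3·(cos 100°, sin 100°) = (46.5, 11.1). UZ ⟂ ZT; with |ZT| = 24.0 on the left of UZ, T = Z + 24.0·(-0.985, -0.174) = (22.9, 6.96). Then cos ∠ZTU = TZ·TU / (|TZ||TU|), giving 35.8°.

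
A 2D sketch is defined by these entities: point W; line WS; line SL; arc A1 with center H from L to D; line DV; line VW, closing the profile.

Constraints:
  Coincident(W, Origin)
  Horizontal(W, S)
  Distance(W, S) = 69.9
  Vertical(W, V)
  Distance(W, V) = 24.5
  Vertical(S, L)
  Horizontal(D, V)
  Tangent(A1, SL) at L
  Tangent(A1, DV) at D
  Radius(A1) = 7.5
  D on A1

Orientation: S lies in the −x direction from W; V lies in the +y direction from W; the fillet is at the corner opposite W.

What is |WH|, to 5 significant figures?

64.674

W is at the origin; WS is horizontal with |WS| = 69.9 and S on the −x side, so S = (-69.900, 0.0000). W and V share the same x with |WV| = 24.5 and V on the +y side, so V = (0.0000, 24.500). The virtual corner opposite W is at (-69.900, 24.500). A1 meets SL tangentially, so HL is at right angles to SL and the tangent condition forces HD to be normal to DV, with radius 7.5, so the center H sits 7.5 in from both sides at H = (-62.400, 17.000). Then |WH| = |H − W| = 64.674.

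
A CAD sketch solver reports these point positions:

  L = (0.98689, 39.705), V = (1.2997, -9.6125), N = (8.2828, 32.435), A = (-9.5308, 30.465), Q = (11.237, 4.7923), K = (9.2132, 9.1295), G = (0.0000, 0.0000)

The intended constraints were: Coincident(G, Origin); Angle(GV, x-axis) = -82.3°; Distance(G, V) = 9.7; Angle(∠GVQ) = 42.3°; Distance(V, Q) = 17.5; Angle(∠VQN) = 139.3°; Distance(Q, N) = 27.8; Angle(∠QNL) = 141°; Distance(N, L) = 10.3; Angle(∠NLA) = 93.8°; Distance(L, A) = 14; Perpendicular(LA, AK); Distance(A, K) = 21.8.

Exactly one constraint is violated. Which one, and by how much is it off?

Distance(A, K) = 21.8 — off by 6.60.

G = (0.00, 0.00) ✓; GV at -82.30° ✓; |GV| = 9.700 ✓; ∠GVQ = 42.30° ✓; |VQ| = 17.50 ✓; ∠VQN = 139.3° ✓; |QN| = 27.80 ✓; ∠QNL = 141.0° ✓; |NL| = 10.30 ✓; ∠NLA = 93.80° ✓; |LA| = 14.00 ✓; ∠(LA, AK) = 90.00° ✓; |AK| = 28.40 ✗.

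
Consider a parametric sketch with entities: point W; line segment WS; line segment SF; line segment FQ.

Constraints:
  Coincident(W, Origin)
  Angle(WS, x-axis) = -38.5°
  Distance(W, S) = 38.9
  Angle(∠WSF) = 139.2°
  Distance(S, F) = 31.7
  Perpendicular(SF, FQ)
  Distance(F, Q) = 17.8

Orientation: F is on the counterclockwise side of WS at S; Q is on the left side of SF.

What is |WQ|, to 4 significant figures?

61.62

W is at the origin; WS runs at -38.5° with length 38.9, so S = 38.9·(cos -38.5°, sin -38.5°) = (30.44, -24.22). ∠WSF = 139.2°, so SF runs at -38.5° + (180° − 139.2°) = 2.300° from the x-axis; with |SF| = 31.7, F = S + 31.7·(cos 2.300°, sin 2.300°) = (62.12, -22.94). SF ⟂ FQ; with |FQ| = 17.8 on the left of SF, Q = F + 17.8·(-0.04013, 0.9992) = (61.40, -5.158). Then |WQ| = |Q − W| = 61.62.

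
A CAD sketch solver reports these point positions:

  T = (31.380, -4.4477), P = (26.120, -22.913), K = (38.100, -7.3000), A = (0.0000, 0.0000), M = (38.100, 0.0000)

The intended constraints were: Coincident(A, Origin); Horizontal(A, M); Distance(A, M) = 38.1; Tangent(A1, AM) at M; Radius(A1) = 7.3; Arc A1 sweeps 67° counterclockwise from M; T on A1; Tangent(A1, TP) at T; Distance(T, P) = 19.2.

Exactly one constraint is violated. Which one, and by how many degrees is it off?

Tangent(A1, TP) at T — off by 7.10°.

A = (0.00, 0.00) ✓; A.y = 0.00, M.y = 0.00 ✓; |AM| = 38.10 ✓; ∠(KM, MA) = 90.00° ✓; |KM| = 7.300 ✓; bearing(K→T) − bearing(K→M) = 67.00° ✓; |KT| = 7.300 ✓; ∠(KT, TP) = 82.90° ✗; |TP| = 19.20 ✓.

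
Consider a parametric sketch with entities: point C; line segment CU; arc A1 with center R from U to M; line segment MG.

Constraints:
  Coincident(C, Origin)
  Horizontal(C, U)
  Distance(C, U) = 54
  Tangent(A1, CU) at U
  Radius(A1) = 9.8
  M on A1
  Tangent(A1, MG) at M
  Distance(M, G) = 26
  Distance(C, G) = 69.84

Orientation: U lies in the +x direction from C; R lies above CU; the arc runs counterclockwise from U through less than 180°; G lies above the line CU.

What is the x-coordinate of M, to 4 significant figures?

63.65

Checks: |RM| = 9.800 ✓; ∠(RM, MG) = 90.00° ✓; |MG| = 26.00 ✓; |CG| = 69.84 ✓.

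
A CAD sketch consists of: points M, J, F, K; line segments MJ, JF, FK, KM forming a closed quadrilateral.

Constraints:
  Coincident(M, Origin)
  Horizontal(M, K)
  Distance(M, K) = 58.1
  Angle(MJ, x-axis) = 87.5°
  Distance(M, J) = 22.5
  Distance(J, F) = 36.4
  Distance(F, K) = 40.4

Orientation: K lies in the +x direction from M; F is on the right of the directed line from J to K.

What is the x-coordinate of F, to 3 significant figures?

18.8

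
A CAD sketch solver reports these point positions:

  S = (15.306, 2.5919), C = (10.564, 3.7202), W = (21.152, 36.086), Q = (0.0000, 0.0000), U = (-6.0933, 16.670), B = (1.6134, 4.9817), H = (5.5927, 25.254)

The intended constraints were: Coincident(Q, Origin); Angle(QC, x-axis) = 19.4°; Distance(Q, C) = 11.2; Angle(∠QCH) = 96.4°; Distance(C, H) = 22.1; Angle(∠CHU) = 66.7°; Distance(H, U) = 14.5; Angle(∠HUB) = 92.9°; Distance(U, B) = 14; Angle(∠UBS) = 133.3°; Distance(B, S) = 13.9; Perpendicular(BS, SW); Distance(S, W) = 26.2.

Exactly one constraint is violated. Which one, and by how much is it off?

Distance(S, W) = 26.2 — off by 7.80.

Q = (0.00, 0.00) ✓; QC at 19.40° ✓; |QC| = 11.20 ✓; ∠QCH = 96.40° ✓; |CH| = 22.10 ✓; ∠CHU = 66.70° ✓; |HU| = 14.50 ✓; ∠HUB = 92.90° ✓; |UB| = 14.00 ✓; ∠UBS = 133.3° ✓; |BS| = 13.90 ✓; ∠(BS, SW) = 90.00° ✓; |SW| = 34.00 ✗.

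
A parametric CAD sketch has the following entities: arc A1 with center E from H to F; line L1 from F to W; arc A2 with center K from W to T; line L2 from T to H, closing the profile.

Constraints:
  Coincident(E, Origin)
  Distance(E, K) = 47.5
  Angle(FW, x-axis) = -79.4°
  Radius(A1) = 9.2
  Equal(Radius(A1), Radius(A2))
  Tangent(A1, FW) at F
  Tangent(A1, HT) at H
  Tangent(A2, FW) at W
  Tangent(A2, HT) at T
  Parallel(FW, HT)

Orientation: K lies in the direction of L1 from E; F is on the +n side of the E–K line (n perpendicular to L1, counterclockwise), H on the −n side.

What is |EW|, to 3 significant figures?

48.4

Tangency of A1 to both parallel lines with radius 9.2 puts F and H at E ± 9.2·n: F = (9.04, 1.69), H = (-9.04, -1.69). Equal radii place W and T the same way about K: W = K + 9.2·n = (17.8, -45.0), T = K − 9.2·n = (-0.305, -48.4). Then |EW| = |W − E| = 48.4.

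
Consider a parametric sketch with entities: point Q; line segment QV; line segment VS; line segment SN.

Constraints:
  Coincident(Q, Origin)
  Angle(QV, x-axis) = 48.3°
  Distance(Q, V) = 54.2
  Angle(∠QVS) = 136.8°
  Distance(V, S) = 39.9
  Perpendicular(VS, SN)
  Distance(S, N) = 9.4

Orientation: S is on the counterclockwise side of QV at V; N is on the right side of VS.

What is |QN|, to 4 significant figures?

92.02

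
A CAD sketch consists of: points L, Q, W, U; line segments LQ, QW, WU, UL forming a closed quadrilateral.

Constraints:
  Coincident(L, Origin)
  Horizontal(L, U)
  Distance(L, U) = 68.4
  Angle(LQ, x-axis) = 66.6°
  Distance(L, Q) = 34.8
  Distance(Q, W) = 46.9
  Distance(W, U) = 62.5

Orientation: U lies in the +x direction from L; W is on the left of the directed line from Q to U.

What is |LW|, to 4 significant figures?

79.04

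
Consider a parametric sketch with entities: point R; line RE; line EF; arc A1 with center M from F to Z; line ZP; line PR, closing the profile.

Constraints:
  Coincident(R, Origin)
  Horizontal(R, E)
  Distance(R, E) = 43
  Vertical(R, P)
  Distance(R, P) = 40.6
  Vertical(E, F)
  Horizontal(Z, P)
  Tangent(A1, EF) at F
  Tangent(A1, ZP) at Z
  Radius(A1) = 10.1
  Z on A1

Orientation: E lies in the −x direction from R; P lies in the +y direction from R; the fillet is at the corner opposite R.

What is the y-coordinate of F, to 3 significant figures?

30.5

The virtual corner opposite R is at (-43.0, 40.6). Tangency of A1 to EF means the radius MF is perpendicular to EF and since A1 is tangent to ZP there, MZ ⟂ ZP, with radius 10.1, so the center M sits 10.1 in from both sides at M = (-32.9, 30.5). That places the tangent points at F = (-43.0, 30.5) on EF and Z = (-32.9, 40.6) on ZP. So F.y = 30.5.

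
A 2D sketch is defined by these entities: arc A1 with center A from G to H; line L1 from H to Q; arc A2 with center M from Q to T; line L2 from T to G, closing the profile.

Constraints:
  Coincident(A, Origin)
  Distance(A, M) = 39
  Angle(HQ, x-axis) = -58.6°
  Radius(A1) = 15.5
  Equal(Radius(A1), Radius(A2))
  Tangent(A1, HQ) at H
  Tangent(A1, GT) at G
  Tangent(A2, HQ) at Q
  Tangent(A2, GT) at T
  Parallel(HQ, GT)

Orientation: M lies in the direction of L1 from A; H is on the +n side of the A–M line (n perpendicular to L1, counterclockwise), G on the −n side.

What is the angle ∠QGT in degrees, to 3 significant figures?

38.5°

Tangency of A1 to both parallel lines with radius 15.5 puts H and G at A ± 15.5·n: H = (13.2, 8.08), G = (-13.2, -8.08). Equal radii place Q and T the same way about M: Q = M + 15.5·n = (33.5, -25.2), T = M − 15.5·n = (7.09, -41.4). Then cos ∠QGT = GQ·GT / (|GQ||GT|), giving 38.5°.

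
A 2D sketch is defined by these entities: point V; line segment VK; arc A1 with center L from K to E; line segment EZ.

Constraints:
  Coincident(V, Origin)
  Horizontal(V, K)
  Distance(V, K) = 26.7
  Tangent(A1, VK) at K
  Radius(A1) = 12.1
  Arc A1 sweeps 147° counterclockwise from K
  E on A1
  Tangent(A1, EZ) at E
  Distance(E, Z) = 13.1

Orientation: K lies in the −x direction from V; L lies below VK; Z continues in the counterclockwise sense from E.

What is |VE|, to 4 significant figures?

40.04

V is at the origin; VK is horizontal with |VK| = 26.7 and K on the −x side, so K = (-26.70, 0.000). The tangent condition forces LK to be normal to VK, so L = K + (0, -12.1) = (-26.70, -12.10). On A1, K sits at bearing 90° from L; a 147° counterclockwise sweep puts E at bearing 237°, so E = L + 12.1·(cos 237°, sin 237°) = (-33.29, -22.25). Then |VE| = |E − V| = 40.04.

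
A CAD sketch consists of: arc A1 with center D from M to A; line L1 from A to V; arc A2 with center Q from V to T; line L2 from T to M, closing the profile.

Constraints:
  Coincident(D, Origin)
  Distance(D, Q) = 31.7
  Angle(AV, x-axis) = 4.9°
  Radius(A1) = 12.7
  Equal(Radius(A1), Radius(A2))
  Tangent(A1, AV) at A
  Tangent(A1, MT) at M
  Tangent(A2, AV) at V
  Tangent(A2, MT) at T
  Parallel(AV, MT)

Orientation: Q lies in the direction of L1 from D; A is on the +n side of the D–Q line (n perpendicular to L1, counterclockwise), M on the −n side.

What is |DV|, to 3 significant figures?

34.1

The slot axis is L1's direction at 4.9°, so u = (cos 4.9°, sin 4.9°) = (0.996, 0.0854) and n = (−sin 4.9°, cos 4.9°) = (-0.0854, 0.996). D is at the origin and Q lies 31.7 along u from D, so Q = 31.7·u = (31.6, 2.71). Tangency of A1 to both parallel lines with radius 12.7 puts A and M at D ± 12.7·n: A = (-1.08, 12.7), M = (1.08, -12.7). Equal radii place V and T the same way about Q: V = Q + 12.7·n = (30.5, 15.4), T = Q − 12.7·n = (32.7, -9.95). Then |DV| = |V − D| = 34.1.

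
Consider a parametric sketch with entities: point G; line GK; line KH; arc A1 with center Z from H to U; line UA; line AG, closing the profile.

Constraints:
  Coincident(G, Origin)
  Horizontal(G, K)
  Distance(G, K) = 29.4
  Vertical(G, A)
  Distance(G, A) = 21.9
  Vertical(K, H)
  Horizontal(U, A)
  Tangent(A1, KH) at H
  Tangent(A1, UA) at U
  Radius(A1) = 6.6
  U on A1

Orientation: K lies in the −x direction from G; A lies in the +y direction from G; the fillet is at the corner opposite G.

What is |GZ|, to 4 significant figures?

27.46

G is at the origin; GK is horizontal with |GK| = 29.4 and K on the −x side, so K = (-29.40, 0.000). G and A share the same x with |GA| = 21.9 and A on the +y side, so A = (0.000, 21.90). The virtual corner opposite G is at (-29.40, 21.90). Since A1 is tangent to KH there, ZH ⟂ KH and A1 meets UA tangentially, so ZU is at right angles to UA, with radius 6.6, so the center Z sits 6.6 in from both sides at Z = (-22.80, 15.30). Then |GZ| = |Z − G| = 27.46.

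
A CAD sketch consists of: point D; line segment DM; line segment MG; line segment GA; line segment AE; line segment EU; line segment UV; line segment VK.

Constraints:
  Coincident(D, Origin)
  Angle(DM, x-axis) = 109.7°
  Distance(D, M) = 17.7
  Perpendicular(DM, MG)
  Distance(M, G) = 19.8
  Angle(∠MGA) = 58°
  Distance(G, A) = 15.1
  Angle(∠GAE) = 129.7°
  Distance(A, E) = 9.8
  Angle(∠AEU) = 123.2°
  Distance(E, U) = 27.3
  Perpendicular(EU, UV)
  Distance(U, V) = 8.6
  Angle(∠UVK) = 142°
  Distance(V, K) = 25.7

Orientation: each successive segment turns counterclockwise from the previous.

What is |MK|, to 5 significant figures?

21.192

D is at the origin; DM runs at 109.7° with length 17.7, so M = (-5.9666, 16.664). The perpendicularity gives MG at right angles to DM, so MG runs at -160.30°; with |MG| = 19.8, G = (-24.608, 9.9895). ∠MGA = 58.0° gives GA at -38.300° from the x-axis; with |GA| = 15.1, A = (-12.758, 0.63088). ∠GAE = 129.7° gives AE at 12.000° from the x-axis; with |AE| = 9.8, E = (-3.1717, 2.6684). ∠AEU = 123.2° gives EU at 68.800° from the x-axis; with |EU| = 27.3, U = (6.7006, 28.121). The perpendicularity gives UV at right angles to EU, so UV runs at 158.80°; with |UV| = 8.6, V = (-1.3174, 31.231). ∠UVK = 142.0° gives VK at -163.20° from the x-axis; with |VK| = 25.7, K = (-25.920, 23.803). Then |MK| = |K − M| = 21.192.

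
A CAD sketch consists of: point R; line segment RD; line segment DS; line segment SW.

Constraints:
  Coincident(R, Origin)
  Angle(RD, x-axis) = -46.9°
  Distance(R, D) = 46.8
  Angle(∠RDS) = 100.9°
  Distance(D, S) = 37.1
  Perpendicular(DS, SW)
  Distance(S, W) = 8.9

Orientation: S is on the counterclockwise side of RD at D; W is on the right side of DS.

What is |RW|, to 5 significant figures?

71.558

∠RDS = 100.9°, so DS runs at -46.9° + (180° − 100.9°) = 32.200° from the x-axis; with |DS| = 37.1, S = D + 37.1·(cos 32.200°, sin 32.200°) = (63.371, -14.402). DS is perpendicular to SW; with |SW| = 8.9 on the right of DS, W = S + 8.9·(0.53288, -0.84619) = (68.114, -21.933). Then |RW| = |W − R| = 71.558.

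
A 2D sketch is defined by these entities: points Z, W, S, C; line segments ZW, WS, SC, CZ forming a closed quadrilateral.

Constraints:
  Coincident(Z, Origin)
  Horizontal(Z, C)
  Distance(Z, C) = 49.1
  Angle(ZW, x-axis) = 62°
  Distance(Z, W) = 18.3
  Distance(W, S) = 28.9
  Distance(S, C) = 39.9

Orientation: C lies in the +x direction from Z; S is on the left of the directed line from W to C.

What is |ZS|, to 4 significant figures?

46.47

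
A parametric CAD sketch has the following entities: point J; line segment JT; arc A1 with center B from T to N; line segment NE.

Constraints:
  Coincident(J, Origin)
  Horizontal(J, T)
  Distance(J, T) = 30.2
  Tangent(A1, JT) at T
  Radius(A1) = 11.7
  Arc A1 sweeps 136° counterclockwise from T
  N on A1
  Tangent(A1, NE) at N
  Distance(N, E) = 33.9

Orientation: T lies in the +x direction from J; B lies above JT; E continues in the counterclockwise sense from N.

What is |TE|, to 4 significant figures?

46.59

J is at the origin; JT is horizontal with |JT| = 30.2 and T on the +x side, so T = (30.20, 0.000). Tangency of A1 to JT means the radius BT is perpendicular to JT, so B = T + (0, 11.7) = (30.20, 11.70). On A1, T sits at bearing -90° from B; a 136° counterclockwise sweep puts N at bearing 46°, so N = B + 11.7·(cos 46°, sin 46°) = (38.33, 20.12). A1 meets NE tangentially, so BN is at right angles to NE, so NE runs along (−sin 46°, cos 46°); with |NE| = 33.9, E = (13.94, 43.67). Then |TE| = |E − T| = 46.59.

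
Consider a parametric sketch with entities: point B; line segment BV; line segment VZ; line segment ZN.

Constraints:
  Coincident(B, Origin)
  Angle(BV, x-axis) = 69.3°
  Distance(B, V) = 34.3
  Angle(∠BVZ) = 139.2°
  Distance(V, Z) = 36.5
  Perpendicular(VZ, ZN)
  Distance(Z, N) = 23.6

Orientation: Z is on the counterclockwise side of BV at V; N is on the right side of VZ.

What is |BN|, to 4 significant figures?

77.58

∠BVZ = 139.2°, so VZ runs at 69.3° + (180° − 139.2°) = 110.1° from the x-axis; with |VZ| = 36.5, Z = V + 36.5·(cos 110.1°, sin 110.1°) = (-0.4194, 66.36). The perpendicularity gives ZN at right angles to VZ; with |ZN| = 23.6 on the right of VZ, N = Z + 23.6·(0.9391, 0.3437) = (21.74, 74.47). Then |BN| = |N − B| = 77.58.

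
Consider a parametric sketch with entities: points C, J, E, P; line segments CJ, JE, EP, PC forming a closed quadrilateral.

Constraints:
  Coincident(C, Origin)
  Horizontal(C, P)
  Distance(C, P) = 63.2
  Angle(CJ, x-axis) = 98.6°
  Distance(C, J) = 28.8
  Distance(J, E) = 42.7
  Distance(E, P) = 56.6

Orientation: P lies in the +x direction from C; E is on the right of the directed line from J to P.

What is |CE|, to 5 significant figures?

14.761

C is at the origin; CP is horizontal with |CP| = 63.2 and P in +x, so P = (63.2, 0). CJ runs at 98.6° with |CJ| = 28.8, so J = (-4.3066, 28.476). E is determined by |JE| = 42.7 and |EP| = 56.6 together: it lies at the intersection of circle(J, 42.7) and circle(P, 56.6). With |JP| = 73.267, the foot of the radical line on JP is 27.214 from J and the perpendicular offset is √(42.7² − 27.214²) = 32.904. Taking the right-of-JP solution: E = (7.9791, -12.418).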